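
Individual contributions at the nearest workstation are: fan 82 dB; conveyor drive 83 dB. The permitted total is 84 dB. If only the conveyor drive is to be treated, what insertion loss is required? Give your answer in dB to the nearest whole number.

The untreated sources together contribute 10^(82/10) = 1.585e+08, i.e. 82.00 dB.
To meet 84 dB overall, the treated conveyor drive may contribute at most 10^(84/10) − 1.585e+08 = 9.270e+07, i.e. 79.67 dB.
Required insertion loss = 83 − 79.67 = 3.33 dB.

3 dB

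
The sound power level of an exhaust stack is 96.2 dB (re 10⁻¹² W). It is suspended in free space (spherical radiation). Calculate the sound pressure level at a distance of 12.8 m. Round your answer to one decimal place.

Free-field spherical radiation: L_p = L_w − 10·log₁₀(4π·r²), r = 12.8 m.
4π·r² = 2059 m², 10·log₁₀ of that is 33.136 dB.
L_p = 96.2 − 33.136 = 63.06 dB.

63.1 dB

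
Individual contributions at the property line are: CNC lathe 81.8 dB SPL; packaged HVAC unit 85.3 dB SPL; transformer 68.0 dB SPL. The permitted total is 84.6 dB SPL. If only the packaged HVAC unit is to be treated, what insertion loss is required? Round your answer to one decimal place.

Everything except the packaged HVAC unit sums to 10^(81.8/10) + 10^(68.0/10) = 1.577e+08 in linear terms, 81.98 dB SPL.
The limit corresponds to 10^(84.6/10) = 2.884e+08; subtracting the fixed part leaves 1.307e+08 for the packaged HVAC unit, i.e. 81.16 dB SPL.
Required insertion loss = 85.3 − 81.16 = 4.14 dB.

4.1 dB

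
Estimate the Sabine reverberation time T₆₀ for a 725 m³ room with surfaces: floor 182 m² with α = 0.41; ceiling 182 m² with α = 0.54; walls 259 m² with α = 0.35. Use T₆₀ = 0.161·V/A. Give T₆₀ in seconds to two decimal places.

Total absorption A = 182·0.41 + 182·0.54 + 259·0.35 = 263.55 m² sabins.
T₆₀ = 0.161 × 725 / 263.55 = 0.443 s.

0.44 s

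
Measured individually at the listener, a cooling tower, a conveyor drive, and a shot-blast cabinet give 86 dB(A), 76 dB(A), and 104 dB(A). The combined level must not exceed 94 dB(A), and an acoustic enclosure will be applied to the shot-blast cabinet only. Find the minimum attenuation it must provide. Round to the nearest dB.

11 dB

The untreated sources together contribute 10^(86/10) + 10^(76/10) = 4.379e+08, i.e. 86.41 dB(A).
To meet 94 dB(A) overall, the treated shot-blast cabinet may contribute at most 10^(94/10) − 4.379e+08 = 2.074e+09, i.e. 93.17 dB(A).
So the shot-blast cabinet must be reduced from 104 to 93.17 dB(A): IL = 10.83 dB.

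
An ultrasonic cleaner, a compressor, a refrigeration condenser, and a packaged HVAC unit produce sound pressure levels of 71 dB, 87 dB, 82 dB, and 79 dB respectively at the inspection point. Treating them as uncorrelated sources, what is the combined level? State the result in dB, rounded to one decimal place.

Incoherent sources combine by intensity addition: L_total = 10·log₁₀(Σ 10^(L_i/10)).
Σ 10^(L/10) = 10^(71/10) + 10^(87/10) + 10^(82/10) + 10^(79/10) = 7.517e+08.
L_total = 10·log₁₀(7.517e+08) = 88.76 dB.

88.8 dB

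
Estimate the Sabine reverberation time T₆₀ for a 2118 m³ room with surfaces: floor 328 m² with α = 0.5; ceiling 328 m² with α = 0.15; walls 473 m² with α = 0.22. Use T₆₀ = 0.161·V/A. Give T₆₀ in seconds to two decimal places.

1.07 s

Total absorption A = 328·0.5 + 328·0.15 + 473·0.22 = 317.26 m² sabins.
T₆₀ = 0.161 × 2118 / 317.26 = 1.075 s.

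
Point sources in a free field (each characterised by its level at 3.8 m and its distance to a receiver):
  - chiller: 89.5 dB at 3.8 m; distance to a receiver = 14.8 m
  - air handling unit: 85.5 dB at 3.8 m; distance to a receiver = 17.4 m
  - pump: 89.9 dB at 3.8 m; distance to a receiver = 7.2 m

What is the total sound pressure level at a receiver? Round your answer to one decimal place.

Apply inverse-square spreading to bring every level to the receiver, then sum 10^(L/10).
chiller: 89.5 − 20·log₁₀(14.8/3.8) = 89.5 − 11.81 = 77.69 dB.
air handling unit: 85.5 − 20·log₁₀(17.4/3.8) = 85.5 − 13.22 = 72.28 dB.
pump: 89.9 − 20·log₁₀(7.2/3.8) = 89.9 − 5.55 = 84.35 dB.
Σ 10^(L/10) = 3.479e+08 → L_total = 10·log₁₀(3.479e+08) = 85.41 dB.

85.4 dB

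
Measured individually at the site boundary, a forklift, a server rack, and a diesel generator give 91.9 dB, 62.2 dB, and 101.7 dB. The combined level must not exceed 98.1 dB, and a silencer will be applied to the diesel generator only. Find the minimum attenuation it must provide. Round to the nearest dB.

5 dB

The untreated sources together contribute 10^(91.9/10) + 10^(62.2/10) = 1.550e+09, i.e. 91.90 dB.
To meet 98.1 dB overall, the treated diesel generator may contribute at most 10^(98.1/10) − 1.550e+09 = 4.906e+09, i.e. 96.91 dB.
Required insertion loss = 101.7 − 96.91 = 4.79 dB.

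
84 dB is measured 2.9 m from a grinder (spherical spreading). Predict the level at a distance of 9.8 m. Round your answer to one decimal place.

For a point source, L₂ = L₁ − 20·log₁₀(r₂/r₁).
L₂ = 84 − 20·log₁₀(9.8/2.9) = 84 − 10.577 = 73.42 dB.

73.4 dB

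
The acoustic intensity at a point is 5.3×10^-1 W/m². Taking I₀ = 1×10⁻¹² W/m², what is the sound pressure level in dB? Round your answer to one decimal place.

117.2 dB

L = 10·log₁₀(I/I₀) = 10·log₁₀(5.3×10^-1/10⁻¹²) = 10·log₁₀(5.3×10^11).
L = 10·(0.7243 + 11) = 117.24 dB.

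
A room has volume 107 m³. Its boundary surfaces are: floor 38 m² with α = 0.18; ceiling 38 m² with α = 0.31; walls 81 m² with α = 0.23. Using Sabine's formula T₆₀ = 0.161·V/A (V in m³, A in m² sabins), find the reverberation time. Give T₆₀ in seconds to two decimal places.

Total absorption A = 38·0.18 + 38·0.31 + 81·0.23 = 37.25 m² sabins.
T₆₀ = 0.161·V/A = 0.161·107/37.25 = 0.462 s.

0.46 s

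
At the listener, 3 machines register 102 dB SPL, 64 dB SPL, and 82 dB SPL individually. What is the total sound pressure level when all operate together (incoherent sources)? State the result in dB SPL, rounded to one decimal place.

For uncorrelated sources the intensities add, so convert each level to linear form, sum, and take 10·log₁₀ of the total.
Σ 10^(L/10) = 10^(102/10) + 10^(64/10) + 10^(82/10) = 1.601e+10.
L_total = 10·log₁₀(1.601e+10) = 102.04 dB SPL.

102.0 dB SPL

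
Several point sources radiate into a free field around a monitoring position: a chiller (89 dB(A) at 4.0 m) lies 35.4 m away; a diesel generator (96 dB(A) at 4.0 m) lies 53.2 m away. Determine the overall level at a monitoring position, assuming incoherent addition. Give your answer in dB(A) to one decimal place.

75.1 dB(A)

First find each source's level at the receiver (point-source: −20·log₁₀(r/r_ref)), then combine on an intensity basis.
chiller: 89 − 20·log₁₀(35.4/4.0) = 89 − 18.94 = 70.06 dB(A).
diesel generator: 96 − 20·log₁₀(53.2/4.0) = 96 − 22.48 = 73.52 dB(A).
Σ 10^(L/10) = 3.265e+07 → L_total = 10·log₁₀(3.265e+07) = 75.14 dB(A).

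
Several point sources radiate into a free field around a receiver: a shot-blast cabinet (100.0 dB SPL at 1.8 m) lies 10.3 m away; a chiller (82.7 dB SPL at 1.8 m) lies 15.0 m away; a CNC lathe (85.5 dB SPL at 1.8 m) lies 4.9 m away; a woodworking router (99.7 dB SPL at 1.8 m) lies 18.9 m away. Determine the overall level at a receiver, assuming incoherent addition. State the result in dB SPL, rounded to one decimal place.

Propagate each source to the receiver with L = L_ref − 20·log₁₀(r/r_ref), then add intensities.
shot-blast cabinet: 100.0 − 20·log₁₀(10.3/1.8) = 100.0 − 15.15 = 84.85 dB SPL.
chiller: 82.7 − 20·log₁₀(15.0/1.8) = 82.7 − 18.42 = 64.28 dB SPL.
CNC lathe: 85.5 − 20·log₁₀(4.9/1.8) = 85.5 − 8.70 = 76.80 dB SPL.
woodworking router: 99.7 − 20·log₁₀(18.9/1.8) = 99.7 − 20.42 = 79.28 dB SPL.
Σ 10^(L/10) = 4.406e+08 → L_total = 10·log₁₀(4.406e+08) = 86.44 dB SPL.

86.4 dB SPL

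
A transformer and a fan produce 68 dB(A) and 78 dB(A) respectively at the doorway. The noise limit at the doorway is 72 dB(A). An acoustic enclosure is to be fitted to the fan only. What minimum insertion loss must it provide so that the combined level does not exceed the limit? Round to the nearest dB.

Everything except the fan sums to 10^(68/10) = 6.310e+06 in linear terms, 68.00 dB(A).
The limit corresponds to 10^(72/10) = 1.585e+07; subtracting the fixed part leaves 9.539e+06 for the fan, i.e. 69.80 dB(A).
Required insertion loss = 78 − 69.80 = 8.20 dB.

8 dB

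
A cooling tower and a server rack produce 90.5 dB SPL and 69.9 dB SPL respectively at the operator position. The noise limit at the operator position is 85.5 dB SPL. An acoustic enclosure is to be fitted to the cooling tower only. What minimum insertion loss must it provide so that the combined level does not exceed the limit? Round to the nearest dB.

5 dB

Everything except the cooling tower sums to 10^(69.9/10) = 9.772e+06 in linear terms, 69.90 dB SPL.
To meet 85.5 dB SPL overall, the treated cooling tower may contribute at most 10^(85.5/10) − 9.772e+06 = 3.450e+08, i.e. 85.38 dB SPL.
Required insertion loss = 90.5 − 85.38 = 5.12 dB.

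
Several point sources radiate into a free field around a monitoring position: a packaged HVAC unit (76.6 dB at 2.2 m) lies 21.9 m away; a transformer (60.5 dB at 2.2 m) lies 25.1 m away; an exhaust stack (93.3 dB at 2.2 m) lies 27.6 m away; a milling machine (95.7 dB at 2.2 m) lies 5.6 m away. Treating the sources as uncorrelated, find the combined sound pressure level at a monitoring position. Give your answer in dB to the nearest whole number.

88 dB

Apply inverse-square spreading to bring every level to the receiver, then sum 10^(L/10).
packaged HVAC unit: 76.6 − 20·log₁₀(21.9/2.2) = 76.6 − 19.96 = 56.64 dB.
transformer: 60.5 − 20·log₁₀(25.1/2.2) = 60.5 − 21.15 = 39.35 dB.
exhaust stack: 93.3 − 20·log₁₀(27.6/2.2) = 93.3 − 21.97 = 71.33 dB.
milling machine: 95.7 − 20·log₁₀(5.6/2.2) = 95.7 − 8.12 = 87.58 dB.
Σ 10^(L/10) = 5.875e+08 → L_total = 10·log₁₀(5.875e+08) = 87.69 dB.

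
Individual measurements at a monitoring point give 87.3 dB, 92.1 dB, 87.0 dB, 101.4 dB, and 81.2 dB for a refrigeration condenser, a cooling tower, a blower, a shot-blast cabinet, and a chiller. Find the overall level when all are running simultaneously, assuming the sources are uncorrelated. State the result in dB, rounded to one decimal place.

Incoherent sources combine by intensity addition: L_total = 10·log₁₀(Σ 10^(L_i/10)).
Σ 10^(L/10) = 10^(87.3/10) + 10^(92.1/10) + 10^(87.0/10) + 10^(101.4/10) + 10^(81.2/10) = 1.660e+10.
L_total = 10·log₁₀(1.660e+10) = 102.20 dB.

102.2 dB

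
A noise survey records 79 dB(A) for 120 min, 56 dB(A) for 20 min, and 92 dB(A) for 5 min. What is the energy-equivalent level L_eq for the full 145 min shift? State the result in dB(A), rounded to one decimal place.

L_eq = 10·log₁₀[(1/T)·Σ tᵢ·10^(Lᵢ/10)] with T = 145 min.
Σ tᵢ·10^(Lᵢ/10) = 120·10^(79/10) + 20·10^(56/10) + 5·10^(92/10) = 1.746e+10.
L_eq = 10·log₁₀(1.746e+10/145) = 80.81 dB(A).

80.8 dB(A)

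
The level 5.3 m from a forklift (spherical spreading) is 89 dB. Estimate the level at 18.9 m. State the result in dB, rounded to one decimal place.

78.0 dB

Spherical spreading from a point source gives a 20·log₁₀(r₂/r₁) drop.
L₂ = 89 − 20·log₁₀(18.9/5.3) = 89 − 11.044 = 77.96 dB.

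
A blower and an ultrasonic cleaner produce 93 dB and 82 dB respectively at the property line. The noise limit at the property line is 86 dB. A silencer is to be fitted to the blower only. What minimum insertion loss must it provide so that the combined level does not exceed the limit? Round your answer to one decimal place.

The untreated sources together contribute 10^(82/10) = 1.585e+08, i.e. 82.00 dB.
To meet 86 dB overall, the treated blower may contribute at most 10^(86/10) − 1.585e+08 = 2.396e+08, i.e. 83.80 dB.
So the blower must be reduced from 93 to 83.80 dB: IL = 9.20 dB.

9.2 dB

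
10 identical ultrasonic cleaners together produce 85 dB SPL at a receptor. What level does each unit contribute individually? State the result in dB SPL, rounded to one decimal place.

75.0 dB SPL

Dividing the total intensity by 10 lowers the level by 10·log₁₀ 10 = 10.000 dB: L₁ = 85 − 10.000.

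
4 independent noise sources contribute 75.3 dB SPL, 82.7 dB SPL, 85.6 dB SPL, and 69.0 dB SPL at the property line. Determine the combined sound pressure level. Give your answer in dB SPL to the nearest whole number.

88 dB SPL

For uncorrelated sources the intensities add, so convert each level to linear form, sum, and take 10·log₁₀ of the total.
Σ 10^(L/10) = 10^(75.3/10) + 10^(82.7/10) + 10^(85.6/10) + 10^(69.0/10) = 5.911e+08.
L_total = 10·log₁₀(5.911e+08) = 87.72 dB SPL.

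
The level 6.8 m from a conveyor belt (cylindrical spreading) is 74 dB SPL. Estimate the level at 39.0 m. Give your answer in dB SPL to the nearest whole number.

66 dB SPL

Cylindrical spreading from a line source gives a 10·log₁₀(r₂/r₁) drop.
L₂ = 74 − 10·log₁₀(39.0/6.8) = 74 − 7.586 = 66.41 dB SPL.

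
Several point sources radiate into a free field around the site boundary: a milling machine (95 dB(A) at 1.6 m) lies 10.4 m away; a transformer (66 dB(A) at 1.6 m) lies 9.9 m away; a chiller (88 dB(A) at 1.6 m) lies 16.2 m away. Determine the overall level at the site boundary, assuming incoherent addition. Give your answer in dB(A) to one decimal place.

79.1 dB(A)

Propagate each source to the receiver with L = L_ref − 20·log₁₀(r/r_ref), then add intensities.
milling machine: 95 − 20·log₁₀(10.4/1.6) = 95 − 16.26 = 78.74 dB(A).
transformer: 66 − 20·log₁₀(9.9/1.6) = 66 − 15.83 = 50.17 dB(A).
chiller: 88 − 20·log₁₀(16.2/1.6) = 88 − 20.11 = 67.89 dB(A).
Σ 10^(L/10) = 8.111e+07 → L_total = 10·log₁₀(8.111e+07) = 79.09 dB(A).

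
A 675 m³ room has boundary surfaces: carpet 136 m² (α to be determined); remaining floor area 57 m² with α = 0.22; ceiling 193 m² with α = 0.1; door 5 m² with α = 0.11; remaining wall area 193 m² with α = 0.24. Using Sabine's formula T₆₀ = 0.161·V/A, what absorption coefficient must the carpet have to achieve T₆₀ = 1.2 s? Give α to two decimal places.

0.09

A = 0.161·V/T₆₀ = 0.161·675/1.2 = 90.56 m² sabins.
Absorption from the other surfaces = 57·0.22 + 193·0.1 + 5·0.11 + 193·0.24 = 78.71 m², so the carpet must supply 11.85 m² over 136 m².
α = 11.85/136 = 0.087.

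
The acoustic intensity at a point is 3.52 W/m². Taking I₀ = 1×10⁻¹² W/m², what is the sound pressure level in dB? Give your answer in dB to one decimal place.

125.5 dB

L = 10·log₁₀(I/I₀) = 10·log₁₀(3.52/10⁻¹²) = 10·log₁₀(3.52×10^12).
L = 10·(0.5465 + 12) = 125.47 dB.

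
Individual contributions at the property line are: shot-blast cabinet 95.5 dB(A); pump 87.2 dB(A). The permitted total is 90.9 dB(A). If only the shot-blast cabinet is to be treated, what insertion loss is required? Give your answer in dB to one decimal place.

7.0 dB

Fixed contribution from the other source: Σ 10^(L/10) = 10^(87.2/10) = 5.248e+08 (87.20 dB(A)).
The limit corresponds to 10^(90.9/10) = 1.230e+09; subtracting the fixed part leaves 7.055e+08 for the shot-blast cabinet, i.e. 88.48 dB(A).
So the shot-blast cabinet must be reduced from 95.5 to 88.48 dB(A): IL = 7.02 dB.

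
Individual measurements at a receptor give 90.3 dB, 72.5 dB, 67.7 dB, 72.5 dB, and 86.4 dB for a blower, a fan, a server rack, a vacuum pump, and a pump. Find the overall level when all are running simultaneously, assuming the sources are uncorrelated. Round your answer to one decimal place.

91.9 dB

Incoherent sources combine by intensity addition: L_total = 10·log₁₀(Σ 10^(L_i/10)).
Σ 10^(L/10) = 10^(90.3/10) + 10^(72.5/10) + 10^(67.7/10) + 10^(72.5/10) + 10^(86.4/10) = 1.549e+09.
L_total = 10·log₁₀(1.549e+09) = 91.90 dB.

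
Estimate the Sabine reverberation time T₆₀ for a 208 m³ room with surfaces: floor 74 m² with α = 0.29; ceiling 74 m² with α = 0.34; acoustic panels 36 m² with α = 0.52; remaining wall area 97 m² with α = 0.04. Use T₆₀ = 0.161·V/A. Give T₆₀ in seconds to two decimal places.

0.48 s

Summing Sᵢαᵢ: 74·0.29 + 74·0.34 + 36·0.52 + 97·0.04 = 69.22 m².
T₆₀ = 0.161·V/A = 0.161·208/69.22 = 0.484 s.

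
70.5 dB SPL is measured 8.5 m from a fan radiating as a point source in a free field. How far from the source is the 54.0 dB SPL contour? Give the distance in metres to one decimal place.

Point-source spreading drops the level by 20·log₁₀(r₂/r₁); inverting, r₂/r₁ = 10^(ΔL/20).
r₂ = 8.5·10^((70.5−54.0)/20) = 8.5·10^(16.5/20) = 56.81 m.

56.8 m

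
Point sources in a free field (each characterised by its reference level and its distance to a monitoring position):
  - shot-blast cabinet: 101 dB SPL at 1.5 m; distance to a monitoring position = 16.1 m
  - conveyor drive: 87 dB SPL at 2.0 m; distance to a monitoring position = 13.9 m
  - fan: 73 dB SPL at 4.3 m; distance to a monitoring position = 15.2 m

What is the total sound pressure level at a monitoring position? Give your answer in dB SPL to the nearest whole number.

81 dB SPL

Apply inverse-square spreading to bring every level to the receiver, then sum 10^(L/10).
shot-blast cabinet: 101 − 20·log₁₀(16.1/1.5) = 101 − 20.61 = 80.39 dB SPL.
conveyor drive: 87 − 20·log₁₀(13.9/2.0) = 87 − 16.84 = 70.16 dB SPL.
fan: 73 − 20·log₁₀(15.2/4.3) = 73 − 10.97 = 62.03 dB SPL.
Σ 10^(L/10) = 1.213e+08 → L_total = 10·log₁₀(1.213e+08) = 80.84 dB SPL.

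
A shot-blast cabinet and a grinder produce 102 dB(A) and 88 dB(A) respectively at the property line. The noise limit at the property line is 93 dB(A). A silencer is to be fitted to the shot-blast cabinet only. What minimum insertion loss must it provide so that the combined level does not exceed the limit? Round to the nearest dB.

Everything except the shot-blast cabinet sums to 10^(88/10) = 6.310e+08 in linear terms, 88.00 dB(A).
The limit corresponds to 10^(93/10) = 1.995e+09; subtracting the fixed part leaves 1.364e+09 for the shot-blast cabinet, i.e. 91.35 dB(A).
So the shot-blast cabinet must be reduced from 102 to 91.35 dB(A): IL = 10.65 dB.

11 dB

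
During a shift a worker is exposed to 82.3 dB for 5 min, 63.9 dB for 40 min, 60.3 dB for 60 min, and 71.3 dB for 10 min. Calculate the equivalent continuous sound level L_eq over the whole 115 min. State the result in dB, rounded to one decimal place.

70.0 dB

Weight each interval's intensity by its duration and average over T = 115 min:
Σ tᵢ·10^(Lᵢ/10) = 5·10^(82.3/10) + 40·10^(63.9/10) + 60·10^(60.3/10) + 10·10^(71.3/10) = 1.146e+09.
L_eq = 10·log₁₀(1.146e+09/115) = 69.99 dB.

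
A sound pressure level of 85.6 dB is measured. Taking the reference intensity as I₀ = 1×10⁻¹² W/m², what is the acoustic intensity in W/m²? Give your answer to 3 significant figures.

I = I₀·10^(L/10) = 10⁻¹² × 10^(85.6/10) = 10^(-3.440).

0.000363 W/m²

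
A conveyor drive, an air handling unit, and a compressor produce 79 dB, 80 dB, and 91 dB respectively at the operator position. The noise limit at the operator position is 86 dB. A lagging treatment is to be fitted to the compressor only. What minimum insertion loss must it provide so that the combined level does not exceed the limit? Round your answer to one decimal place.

Fixed contribution from the other sources: Σ 10^(L/10) = 10^(79/10) + 10^(80/10) = 1.794e+08 (82.54 dB).
To meet 86 dB overall, the treated compressor may contribute at most 10^(86/10) − 1.794e+08 = 2.187e+08, i.e. 83.40 dB.
Required insertion loss = 91 − 83.40 = 7.60 dB.

7.6 dB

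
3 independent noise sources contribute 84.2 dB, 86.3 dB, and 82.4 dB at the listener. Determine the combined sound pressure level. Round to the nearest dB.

89 dB

Incoherent sources combine by intensity addition: L_total = 10·log₁₀(Σ 10^(L_i/10)).
Σ 10^(L/10) = 10^(84.2/10) + 10^(86.3/10) + 10^(82.4/10) = 8.634e+08.
L_total = 10·log₁₀(8.634e+08) = 89.36 dB.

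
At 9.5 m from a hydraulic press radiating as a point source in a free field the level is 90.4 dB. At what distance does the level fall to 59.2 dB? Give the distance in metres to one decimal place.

344.9 m

Point-source spreading drops the level by 20·log₁₀(r₂/r₁); inverting, r₂/r₁ = 10^(ΔL/20).
r₂ = 9.5·10^((90.4−59.2)/20) = 9.5·10^(31.2/20) = 344.92 m.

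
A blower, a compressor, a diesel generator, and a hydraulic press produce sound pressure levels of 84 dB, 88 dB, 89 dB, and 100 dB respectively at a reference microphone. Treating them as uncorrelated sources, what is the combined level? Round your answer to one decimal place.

For uncorrelated sources the intensities add, so convert each level to linear form, sum, and take 10·log₁₀ of the total.
Σ 10^(L/10) = 10^(84/10) + 10^(88/10) + 10^(89/10) + 10^(100/10) = 1.168e+10.
L_total = 10·log₁₀(1.168e+10) = 100.67 dB.

100.7 dB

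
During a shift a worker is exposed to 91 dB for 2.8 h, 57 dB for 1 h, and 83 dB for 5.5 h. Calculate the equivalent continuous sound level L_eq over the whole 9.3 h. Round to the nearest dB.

87 dB

L_eq = 10·log₁₀[(1/T)·Σ tᵢ·10^(Lᵢ/10)] with T = 9.3 h.
Σ tᵢ·10^(Lᵢ/10) = 2.8·10^(91/10) + 1·10^(57/10) + 5.5·10^(83/10) = 4.623e+09.
L_eq = 10·log₁₀(4.623e+09/9.3) = 86.96 dB.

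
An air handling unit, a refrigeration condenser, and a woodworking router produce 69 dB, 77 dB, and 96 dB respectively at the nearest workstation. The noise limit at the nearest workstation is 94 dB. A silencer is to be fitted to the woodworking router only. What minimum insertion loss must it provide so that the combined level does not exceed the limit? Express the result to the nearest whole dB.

Fixed contribution from the other sources: Σ 10^(L/10) = 10^(69/10) + 10^(77/10) = 5.806e+07 (77.64 dB).
To meet 94 dB overall, the treated woodworking router may contribute at most 10^(94/10) − 5.806e+07 = 2.454e+09, i.e. 93.90 dB.
Required insertion loss = 96 − 93.90 = 2.10 dB.

2 dB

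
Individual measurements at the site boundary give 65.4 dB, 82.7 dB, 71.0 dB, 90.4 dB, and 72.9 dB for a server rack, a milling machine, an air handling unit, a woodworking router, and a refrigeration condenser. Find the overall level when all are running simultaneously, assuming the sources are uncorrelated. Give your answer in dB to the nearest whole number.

91 dB

For uncorrelated sources the intensities add, so convert each level to linear form, sum, and take 10·log₁₀ of the total.
Σ 10^(L/10) = 10^(65.4/10) + 10^(82.7/10) + 10^(71.0/10) + 10^(90.4/10) + 10^(72.9/10) = 1.318e+09.
L_total = 10·log₁₀(1.318e+09) = 91.20 dB.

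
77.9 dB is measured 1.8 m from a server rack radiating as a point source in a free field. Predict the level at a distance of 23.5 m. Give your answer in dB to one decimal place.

Point-source attenuation: ΔL = 20·log₁₀(r₂/r₁) = 20·log₁₀(23.5/1.8) = 22.316 dB.
L₂ = 77.9 − 20·log₁₀(23.5/1.8) = 77.9 − 22.316 = 55.58 dB.

55.6 dB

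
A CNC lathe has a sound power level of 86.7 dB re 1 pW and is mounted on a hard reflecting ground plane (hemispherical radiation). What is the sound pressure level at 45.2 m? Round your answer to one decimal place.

45.6 dB

The power spreads over a hemisphere of area 2π·r², so L_p = L_w − 10·log₁₀(2π·r²).
2π·r² = 1.284e+04 m², 10·log₁₀ of that is 41.085 dB.
L_p = 86.7 − 41.085 = 45.62 dB.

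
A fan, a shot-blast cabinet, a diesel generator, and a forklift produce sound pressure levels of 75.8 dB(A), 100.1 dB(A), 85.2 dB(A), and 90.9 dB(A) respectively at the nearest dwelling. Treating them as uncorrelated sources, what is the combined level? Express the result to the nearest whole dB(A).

For uncorrelated sources the intensities add, so convert each level to linear form, sum, and take 10·log₁₀ of the total.
Σ 10^(L/10) = 10^(75.8/10) + 10^(100.1/10) + 10^(85.2/10) + 10^(90.9/10) = 1.183e+10.
L_total = 10·log₁₀(1.183e+10) = 100.73 dB(A).

101 dB(A)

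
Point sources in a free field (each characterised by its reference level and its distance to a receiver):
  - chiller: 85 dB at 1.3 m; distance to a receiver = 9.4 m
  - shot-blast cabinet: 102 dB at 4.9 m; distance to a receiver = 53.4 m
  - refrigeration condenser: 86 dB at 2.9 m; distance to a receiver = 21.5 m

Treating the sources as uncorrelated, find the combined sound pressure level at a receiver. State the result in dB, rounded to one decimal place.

81.7 dB

Propagate each source to the receiver with L = L_ref − 20·log₁₀(r/r_ref), then add intensities.
chiller: 85 − 20·log₁₀(9.4/1.3) = 85 − 17.18 = 67.82 dB.
shot-blast cabinet: 102 − 20·log₁₀(53.4/4.9) = 102 − 20.75 = 81.25 dB.
refrigeration condenser: 86 − 20·log₁₀(21.5/2.9) = 86 − 17.40 = 68.60 dB.
Σ 10^(L/10) = 1.467e+08 → L_total = 10·log₁₀(1.467e+08) = 81.67 dB.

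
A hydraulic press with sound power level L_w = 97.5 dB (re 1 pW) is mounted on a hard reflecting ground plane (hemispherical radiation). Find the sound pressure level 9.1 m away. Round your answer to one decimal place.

70.3 dB

L_p = L_w − 10·log₁₀(2π·r²) with r = 9.1 m.
2π·r² = 520.3 m², 10·log₁₀ of that is 27.163 dB.
L_p = 97.5 − 27.163 = 70.34 dB.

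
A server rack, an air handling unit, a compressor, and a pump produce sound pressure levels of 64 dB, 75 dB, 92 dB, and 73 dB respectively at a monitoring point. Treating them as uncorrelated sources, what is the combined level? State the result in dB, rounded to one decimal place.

For uncorrelated sources the intensities add, so convert each level to linear form, sum, and take 10·log₁₀ of the total.
Σ 10^(L/10) = 10^(64/10) + 10^(75/10) + 10^(92/10) + 10^(73/10) = 1.639e+09.
L_total = 10·log₁₀(1.639e+09) = 92.15 dB.

92.1 dB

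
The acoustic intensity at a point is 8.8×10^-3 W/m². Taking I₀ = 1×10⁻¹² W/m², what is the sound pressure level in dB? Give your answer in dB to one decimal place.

99.4 dB

I/I₀ = 8.8×10^-3/10⁻¹² = 8.8×10^9, and L = 10·log₁₀(I/I₀).
L = 10·(0.9445 + 9) = 99.44 dB.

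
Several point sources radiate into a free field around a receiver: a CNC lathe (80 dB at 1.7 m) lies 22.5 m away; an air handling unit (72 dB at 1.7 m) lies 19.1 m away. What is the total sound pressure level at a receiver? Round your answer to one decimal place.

58.4 dB

Apply inverse-square spreading to bring every level to the receiver, then sum 10^(L/10).
CNC lathe: 80 − 20·log₁₀(22.5/1.7) = 80 − 22.43 = 57.57 dB.
air handling unit: 72 − 20·log₁₀(19.1/1.7) = 72 − 21.01 = 50.99 dB.
Σ 10^(L/10) = 6.964e+05 → L_total = 10·log₁₀(6.964e+05) = 58.43 dB.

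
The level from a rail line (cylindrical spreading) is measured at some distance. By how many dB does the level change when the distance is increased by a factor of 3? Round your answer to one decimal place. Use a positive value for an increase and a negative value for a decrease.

-4.8 dB

With cylindrical spreading the level changes by −10·log₁₀(r₂/r₁).
ΔL = −10·log₁₀(3) = -4.77 dB.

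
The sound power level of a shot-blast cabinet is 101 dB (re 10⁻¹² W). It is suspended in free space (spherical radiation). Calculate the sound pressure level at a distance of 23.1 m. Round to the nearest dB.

The power spreads over a sphere of area 4π·r², so L_p = L_w − 10·log₁₀(4π·r²).
4π·r² = 6706 m², 10·log₁₀ of that is 38.264 dB.
L_p = 101 − 38.264 = 62.74 dB.

63 dB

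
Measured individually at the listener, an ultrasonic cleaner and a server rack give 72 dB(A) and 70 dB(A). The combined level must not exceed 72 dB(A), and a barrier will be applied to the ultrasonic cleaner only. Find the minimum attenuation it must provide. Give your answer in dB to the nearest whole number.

4 dB

Everything except the ultrasonic cleaner sums to 10^(70/10) = 1.000e+07 in linear terms, 70.00 dB(A).
To meet 72 dB(A) overall, the treated ultrasonic cleaner may contribute at most 10^(72/10) − 1.000e+07 = 5.849e+06, i.e. 67.67 dB(A).
So the ultrasonic cleaner must be reduced from 72 to 67.67 dB(A): IL = 4.33 dB.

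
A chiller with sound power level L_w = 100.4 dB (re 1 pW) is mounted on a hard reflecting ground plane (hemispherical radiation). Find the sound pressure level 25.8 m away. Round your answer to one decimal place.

64.2 dB

L_p = L_w − 10·log₁₀(2π·r²) with r = 25.8 m.
2π·r² = 4182 m², 10·log₁₀ of that is 36.214 dB.
L_p = 100.4 − 36.214 = 64.19 dB.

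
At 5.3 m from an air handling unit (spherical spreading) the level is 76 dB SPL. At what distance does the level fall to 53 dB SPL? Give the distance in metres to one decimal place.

For a point source L₁ − L₂ = 20·log₁₀(r₂/r₁), so r₂ = r₁·10^((L₁−L₂)/20).
r₂ = 5.3·10^((76−53)/20) = 5.3·10^(23.0/20) = 74.86 m.

74.9 m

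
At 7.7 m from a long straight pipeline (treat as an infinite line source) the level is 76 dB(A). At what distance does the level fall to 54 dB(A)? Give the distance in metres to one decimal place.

For a line source L₁ − L₂ = 10·log₁₀(r₂/r₁), so r₂ = r₁·10^((L₁−L₂)/10).
r₂ = 7.7·10^((76−54)/10) = 7.7·10^(22.0/10) = 1220.37 m.

1220.4 m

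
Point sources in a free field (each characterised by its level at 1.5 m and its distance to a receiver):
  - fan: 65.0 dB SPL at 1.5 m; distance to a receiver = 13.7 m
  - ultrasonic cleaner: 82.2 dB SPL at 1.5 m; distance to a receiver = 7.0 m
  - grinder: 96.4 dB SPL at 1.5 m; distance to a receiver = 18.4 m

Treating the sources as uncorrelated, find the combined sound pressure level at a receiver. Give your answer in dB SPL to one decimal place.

75.6 dB SPL

First find each source's level at the receiver (point-source: −20·log₁₀(r/r_ref)), then combine on an intensity basis.
fan: 65.0 − 20·log₁₀(13.7/1.5) = 65.0 − 19.21 = 45.79 dB SPL.
ultrasonic cleaner: 82.2 − 20·log₁₀(7.0/1.5) = 82.2 − 13.38 = 68.82 dB SPL.
grinder: 96.4 − 20·log₁₀(18.4/1.5) = 96.4 − 21.77 = 74.63 dB SPL.
Σ 10^(L/10) = 3.667e+07 → L_total = 10·log₁₀(3.667e+07) = 75.64 dB SPL.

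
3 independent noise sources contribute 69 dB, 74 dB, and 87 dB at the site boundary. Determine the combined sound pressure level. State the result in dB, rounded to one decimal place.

For uncorrelated sources the intensities add, so convert each level to linear form, sum, and take 10·log₁₀ of the total.
Σ 10^(L/10) = 10^(69/10) + 10^(74/10) + 10^(87/10) = 5.342e+08.
L_total = 10·log₁₀(5.342e+08) = 87.28 dB.

87.3 dB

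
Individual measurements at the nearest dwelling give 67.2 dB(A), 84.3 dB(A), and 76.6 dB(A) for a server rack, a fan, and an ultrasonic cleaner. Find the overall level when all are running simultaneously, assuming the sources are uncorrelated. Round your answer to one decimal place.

85.1 dB(A)

Incoherent sources combine by intensity addition: L_total = 10·log₁₀(Σ 10^(L_i/10)).
Σ 10^(L/10) = 10^(67.2/10) + 10^(84.3/10) + 10^(76.6/10) = 3.201e+08.
L_total = 10·log₁₀(3.201e+08) = 85.05 dB(A).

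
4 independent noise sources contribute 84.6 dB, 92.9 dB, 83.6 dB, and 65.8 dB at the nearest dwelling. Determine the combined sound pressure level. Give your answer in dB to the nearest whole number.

94 dB

For uncorrelated sources the intensities add, so convert each level to linear form, sum, and take 10·log₁₀ of the total.
Σ 10^(L/10) = 10^(84.6/10) + 10^(92.9/10) + 10^(83.6/10) + 10^(65.8/10) = 2.471e+09.
L_total = 10·log₁₀(2.471e+09) = 93.93 dB.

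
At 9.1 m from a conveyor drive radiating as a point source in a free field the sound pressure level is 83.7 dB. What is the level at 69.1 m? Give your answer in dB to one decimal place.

Spherical spreading from a point source gives a 20·log₁₀(r₂/r₁) drop.
L₂ = 83.7 − 20·log₁₀(69.1/9.1) = 83.7 − 17.609 = 66.09 dB.

66.1 dB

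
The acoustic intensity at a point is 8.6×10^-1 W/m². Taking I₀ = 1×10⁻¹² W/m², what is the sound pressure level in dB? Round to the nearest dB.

L = 10·log₁₀(I/I₀) = 10·log₁₀(8.6×10^-1/10⁻¹²) = 10·log₁₀(8.6×10^11).
L = 10·(0.9345 + 11) = 119.34 dB.

119 dB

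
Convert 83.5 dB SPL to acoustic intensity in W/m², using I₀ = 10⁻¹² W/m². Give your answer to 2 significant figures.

0.00022 W/m²

L = 10·log₁₀(I/I₀) ⇒ I = I₀·10^(L/10) = 10⁻¹² × 10^8.35.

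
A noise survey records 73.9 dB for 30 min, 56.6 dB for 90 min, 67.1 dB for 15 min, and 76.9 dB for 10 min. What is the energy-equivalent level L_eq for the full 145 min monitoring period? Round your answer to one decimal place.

69.7 dB

L_eq = 10·log₁₀[(1/T)·Σ tᵢ·10^(Lᵢ/10)] with T = 145 min.
Σ tᵢ·10^(Lᵢ/10) = 30·10^(73.9/10) + 90·10^(56.6/10) + 15·10^(67.1/10) + 10·10^(76.9/10) = 1.344e+09.
L_eq = 10·log₁₀(1.344e+09/145) = 69.67 dB.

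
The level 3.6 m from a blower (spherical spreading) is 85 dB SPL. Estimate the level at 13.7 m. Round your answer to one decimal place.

For a point source, L₂ = L₁ − 20·log₁₀(r₂/r₁).
L₂ = 85 − 20·log₁₀(13.7/3.6) = 85 − 11.608 = 73.39 dB SPL.

73.4 dB SPL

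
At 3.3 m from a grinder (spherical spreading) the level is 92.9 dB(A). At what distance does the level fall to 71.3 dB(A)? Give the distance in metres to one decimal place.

For a point source L₁ − L₂ = 20·log₁₀(r₂/r₁), so r₂ = r₁·10^((L₁−L₂)/20).
r₂ = 3.3·10^((92.9−71.3)/20) = 3.3·10^(21.6/20) = 39.67 m.

39.7 m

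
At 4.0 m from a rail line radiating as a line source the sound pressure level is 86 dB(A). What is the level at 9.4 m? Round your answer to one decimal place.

For a line source, L₂ = L₁ − 10·log₁₀(r₂/r₁).
L₂ = 86 − 10·log₁₀(9.4/4.0) = 86 − 3.711 = 82.29 dB(A).

82.3 dB(A)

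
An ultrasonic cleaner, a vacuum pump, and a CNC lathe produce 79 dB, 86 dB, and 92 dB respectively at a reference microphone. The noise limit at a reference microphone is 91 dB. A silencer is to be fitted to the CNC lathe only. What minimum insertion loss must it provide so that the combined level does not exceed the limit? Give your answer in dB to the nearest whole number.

3 dB

Fixed contribution from the other sources: Σ 10^(L/10) = 10^(79/10) + 10^(86/10) = 4.775e+08 (86.79 dB).
To meet 91 dB overall, the treated CNC lathe may contribute at most 10^(91/10) − 4.775e+08 = 7.814e+08, i.e. 88.93 dB.
So the CNC lathe must be reduced from 92 to 88.93 dB: IL = 3.07 dB.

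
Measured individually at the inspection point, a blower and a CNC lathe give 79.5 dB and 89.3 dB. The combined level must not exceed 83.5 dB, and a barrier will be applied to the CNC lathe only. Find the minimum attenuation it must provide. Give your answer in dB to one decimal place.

Everything except the CNC lathe sums to 10^(79.5/10) = 8.913e+07 in linear terms, 79.50 dB.
To meet 83.5 dB overall, the treated CNC lathe may contribute at most 10^(83.5/10) − 8.913e+07 = 1.347e+08, i.e. 81.30 dB.
So the CNC lathe must be reduced from 89.3 to 81.30 dB: IL = 8.00 dB.

8.0 dB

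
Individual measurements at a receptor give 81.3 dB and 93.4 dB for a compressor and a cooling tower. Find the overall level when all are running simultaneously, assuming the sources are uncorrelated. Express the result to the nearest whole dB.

Incoherent sources combine by intensity addition: L_total = 10·log₁₀(Σ 10^(L_i/10)).
Σ 10^(L/10) = 10^(81.3/10) + 10^(93.4/10) = 2.323e+09.
L_total = 10·log₁₀(2.323e+09) = 93.66 dB.

94 dB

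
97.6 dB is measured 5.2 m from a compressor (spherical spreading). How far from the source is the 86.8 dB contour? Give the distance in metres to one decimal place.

18.0 m

Point-source spreading drops the level by 20·log₁₀(r₂/r₁); inverting, r₂/r₁ = 10^(ΔL/20).
r₂ = 5.2·10^((97.6−86.8)/20) = 5.2·10^(10.8/20) = 18.03 m.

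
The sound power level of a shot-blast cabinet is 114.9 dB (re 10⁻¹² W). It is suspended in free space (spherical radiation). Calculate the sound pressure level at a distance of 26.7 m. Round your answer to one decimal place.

L_p = L_w − 10·log₁₀(4π·r²) with r = 26.7 m.
4π·r² = 8958 m², 10·log₁₀ of that is 39.522 dB.
L_p = 114.9 − 39.522 = 75.38 dB.

75.4 dB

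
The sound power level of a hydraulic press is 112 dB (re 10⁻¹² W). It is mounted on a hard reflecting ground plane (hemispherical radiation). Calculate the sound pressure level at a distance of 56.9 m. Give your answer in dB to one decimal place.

68.9 dB

Free-field hemispherical radiation: L_p = L_w − 10·log₁₀(2π·r²), r = 56.9 m.
2π·r² = 2.034e+04 m², 10·log₁₀ of that is 43.084 dB.
L_p = 112 − 43.084 = 68.92 dB.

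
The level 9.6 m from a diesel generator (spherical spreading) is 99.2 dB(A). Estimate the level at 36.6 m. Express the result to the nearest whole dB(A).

88 dB(A)

Point-source attenuation: ΔL = 20·log₁₀(r₂/r₁) = 20·log₁₀(36.6/9.6) = 11.624 dB.
L₂ = 99.2 − 20·log₁₀(36.6/9.6) = 99.2 − 11.624 = 87.58 dB(A).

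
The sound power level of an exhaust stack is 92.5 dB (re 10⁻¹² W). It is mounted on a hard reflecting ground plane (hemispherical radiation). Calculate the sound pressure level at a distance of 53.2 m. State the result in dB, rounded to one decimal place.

50.0 dB

The power spreads over a hemisphere of area 2π·r², so L_p = L_w − 10·log₁₀(2π·r²).
2π·r² = 1.778e+04 m², 10·log₁₀ of that is 42.500 dB.
L_p = 92.5 − 42.500 = 50.00 dB.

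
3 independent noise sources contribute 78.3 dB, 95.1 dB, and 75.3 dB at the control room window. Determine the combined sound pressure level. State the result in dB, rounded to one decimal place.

Incoherent sources combine by intensity addition: L_total = 10·log₁₀(Σ 10^(L_i/10)).
Σ 10^(L/10) = 10^(78.3/10) + 10^(95.1/10) + 10^(75.3/10) = 3.337e+09.
L_total = 10·log₁₀(3.337e+09) = 95.23 dB.

95.2 dB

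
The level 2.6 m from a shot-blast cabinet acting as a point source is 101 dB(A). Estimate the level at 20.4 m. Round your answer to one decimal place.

83.1 dB(A)

Point-source attenuation: ΔL = 20·log₁₀(r₂/r₁) = 20·log₁₀(20.4/2.6) = 17.893 dB.
L₂ = 101 − 20·log₁₀(20.4/2.6) = 101 − 17.893 = 83.11 dB(A).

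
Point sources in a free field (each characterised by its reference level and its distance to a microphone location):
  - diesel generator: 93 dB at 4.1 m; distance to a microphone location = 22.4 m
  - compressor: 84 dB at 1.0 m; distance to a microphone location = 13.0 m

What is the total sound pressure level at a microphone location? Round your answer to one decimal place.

78.3 dB

First find each source's level at the receiver (point-source: −20·log₁₀(r/r_ref)), then combine on an intensity basis.
diesel generator: 93 − 20·log₁₀(22.4/4.1) = 93 − 14.75 = 78.25 dB.
compressor: 84 − 20·log₁₀(13.0/1.0) = 84 − 22.28 = 61.72 dB.
Σ 10^(L/10) = 6.833e+07 → L_total = 10·log₁₀(6.833e+07) = 78.35 dB.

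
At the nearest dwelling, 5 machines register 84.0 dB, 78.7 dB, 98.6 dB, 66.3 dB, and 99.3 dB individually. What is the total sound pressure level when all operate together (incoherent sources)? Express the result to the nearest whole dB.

102 dB

For uncorrelated sources the intensities add, so convert each level to linear form, sum, and take 10·log₁₀ of the total.
Σ 10^(L/10) = 10^(84.0/10) + 10^(78.7/10) + 10^(98.6/10) + 10^(66.3/10) + 10^(99.3/10) = 1.609e+10.
L_total = 10·log₁₀(1.609e+10) = 102.06 dB.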